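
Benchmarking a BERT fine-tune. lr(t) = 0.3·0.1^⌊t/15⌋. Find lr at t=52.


n_drops = ⌊52/15⌋ = 3
lr = 0.3·0.1^3 = 0.3·0.001 = 0.0003

0.0003


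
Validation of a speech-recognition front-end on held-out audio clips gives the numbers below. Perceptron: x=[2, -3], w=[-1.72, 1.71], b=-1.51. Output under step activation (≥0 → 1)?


z = (2)·(-1.72) + (-3)·(1.71) - 1.51
  = -10.08
step(z) = 0 (z<0)

0


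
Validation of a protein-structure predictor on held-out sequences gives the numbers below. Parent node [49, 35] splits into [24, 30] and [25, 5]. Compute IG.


Parent = [49, 35], H_parent = 0.9799
H_left = 0.9911 (n=54), H_right = 0.65 (n=30)
H_children = (54/84)·0.9911 + (30/84)·0.65 = 0.8693
IG = 0.9799 - 0.8693 = 0.1106

0.1106


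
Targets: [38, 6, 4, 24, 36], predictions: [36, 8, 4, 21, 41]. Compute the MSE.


Squared errors: (38-36)²=4, (6-8)²=4, (4-4)²=0, (24-21)²=9, (36-41)²=25
Sum = 42
MSE = 42/5 = 42/5

42/5


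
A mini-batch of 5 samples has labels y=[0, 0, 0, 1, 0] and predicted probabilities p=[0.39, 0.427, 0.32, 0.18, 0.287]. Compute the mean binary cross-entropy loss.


L[0] = -ln(1-0.39) = -ln(0.61) = 0.4943
L[1] = -ln(1-0.427) = -ln(0.573) = 0.5569
L[2] = -ln(1-0.32) = -ln(0.68) = 0.3857
L[3] = -ln(0.18) = 1.7148
L[4] = -ln(1-0.287) = -ln(0.713) = 0.3383
mean = (0.4943 + 0.5569 + 0.3857 + 1.7148 + 0.3383)/5 = 0.698

0.698


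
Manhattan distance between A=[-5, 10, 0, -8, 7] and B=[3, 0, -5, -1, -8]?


d = |-5-3| + |10-0| + |0+ 5| + |-8+ 1| + |7+ 8|
  = 8 + 10 + 5 + 7 + 15
  = 45

45


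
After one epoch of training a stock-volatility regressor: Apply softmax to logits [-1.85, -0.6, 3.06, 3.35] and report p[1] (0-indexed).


Exponentials: e^-1.85=0.1572, e^-0.6=0.5488, e^3.06=21.3276, e^3.35=28.5027
Sum = 50.5363
Softmax = [0.0031, 0.0109, 0.422, 0.564]
p[1] = 0.5488/50.5363 = 0.0109

0.0109


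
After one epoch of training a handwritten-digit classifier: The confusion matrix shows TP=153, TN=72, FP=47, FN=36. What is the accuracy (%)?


Accuracy = (TP+TN)/(TP+TN+FP+FN)
= (153+72)/(308)
= 225/308 = 73.05%

73.05%


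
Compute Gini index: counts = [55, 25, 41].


Probabilities: [55/121, 25/121, 41/121] ≈ [0.4545, 0.2066, 0.3388]
Σpᵢ² = (3025 + 625 + 1681)/121² = 5331/14641
Gini = 1 - Σpᵢ² = 1 - 5331/14641 = 0.6359

0.6359


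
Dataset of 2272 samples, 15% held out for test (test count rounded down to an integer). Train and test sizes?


Test = ⌊2272·15/100⌋ = 340
Train = 2272 - 340 = 1932

Train: 1932, Test: 340


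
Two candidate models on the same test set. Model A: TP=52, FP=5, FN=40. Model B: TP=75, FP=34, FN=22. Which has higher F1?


Model A: P=52/57=0.9123, R=52/92=0.5652, F1=2PR/(P+R)=2TP/(2TP+FP+FN)=104/149=0.698
Model B: P=75/109=0.6881, R=75/97=0.7732, F1=2PR/(P+R)=2TP/(2TP+FP+FN)=150/206=0.7282
0.698 < 0.7282 → Model B

Model B


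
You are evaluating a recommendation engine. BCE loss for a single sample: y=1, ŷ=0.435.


BCE = -[y·ln(p) + (1-y)·ln(1-p)]
= -1·ln(0.435) - 0
= -ln(0.435) = 0.8324

0.8324


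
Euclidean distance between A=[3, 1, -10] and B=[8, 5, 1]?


d = √((3-8)² + (1-5)² + (-10-1)²)
  = √(25 + 16 + 121)
  = √162 = 12.7279

12.7279


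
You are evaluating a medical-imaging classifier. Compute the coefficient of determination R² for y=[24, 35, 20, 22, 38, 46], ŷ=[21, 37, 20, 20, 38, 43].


ȳ = 30.8333
SS_res = Σ(y-ŷ)² = 26
SS_tot = Σ(y-ȳ)² = 540.83
R² = 1 - SS_res/SS_tot = 1 - 0.0481 = 0.9519

0.9519


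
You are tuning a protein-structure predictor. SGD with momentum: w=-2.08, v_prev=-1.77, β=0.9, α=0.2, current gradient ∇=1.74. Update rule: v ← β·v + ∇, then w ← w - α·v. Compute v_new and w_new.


v_new = 0.9·-1.77 + 1.74 = -1.593 + 1.74 = 0.147
w_new = -2.08 - 0.2·0.147 = -2.08 - 0.0294 = -2.1094

v_new=0.147, w_new=-2.1094


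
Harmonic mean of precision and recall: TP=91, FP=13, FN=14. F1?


Precision = 91/104 = 0.875
Recall = 91/105 = 0.8667
F1 = 2·P·R/(P+R) = 2·TP/(2·TP+FP+FN) = 182/(182+13+14) = 182/209 = 0.8708

0.8708


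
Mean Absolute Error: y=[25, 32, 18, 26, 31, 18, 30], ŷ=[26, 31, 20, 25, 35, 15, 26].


Absolute errors: |25-26|=1, |32-31|=1, |18-20|=2, |26-25|=1, |31-35|=4, |18-15|=3, |30-26|=4
Sum = 16
MAE = 16/7 = 16/7

16/7


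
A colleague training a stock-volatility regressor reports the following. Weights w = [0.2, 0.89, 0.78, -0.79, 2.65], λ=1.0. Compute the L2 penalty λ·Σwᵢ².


‖w‖₂² = (0.2)² + (0.89)² + (0.78)² + (-0.79)² + (2.65)²
     = 0.04 + 0.7921 + 0.6084 + 0.6241 + 7.0225
     = 9.0871
λ·‖w‖₂² = 1.0·9.0871 = 9.0871

9.0871


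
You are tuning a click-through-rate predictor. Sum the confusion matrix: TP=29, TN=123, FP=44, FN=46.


Total = TP + TN + FP + FN
= 29 + 123 + 44 + 46
= 242
(Predicted positive: 73, predicted negative: 169)

242


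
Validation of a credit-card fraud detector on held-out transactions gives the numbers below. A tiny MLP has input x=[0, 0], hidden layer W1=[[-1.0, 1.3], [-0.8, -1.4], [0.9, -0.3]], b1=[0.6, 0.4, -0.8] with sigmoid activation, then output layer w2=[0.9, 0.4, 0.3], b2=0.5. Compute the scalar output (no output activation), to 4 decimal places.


z1[0] = (-1.0)·(0) + (1.3)·(0) + 0.6 = 0.6
z1[1] = (-0.8)·(0) + (-1.4)·(0) + 0.4 = 0.4
z1[2] = (0.9)·(0) + (-0.3)·(0) - 0.8 = -0.8
h = sigmoid(z1) = [0.6457, 0.5987, 0.31]
output = (0.9)·(0.6457) + (0.4)·(0.5987) + (0.3)·(0.31) + 0.5 = 1.4136

1.4136


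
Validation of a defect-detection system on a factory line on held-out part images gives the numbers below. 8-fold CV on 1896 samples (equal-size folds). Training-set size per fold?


Fold size = 1896/8 = 237
Training per fold = 1896 - 237 = 1659

1659


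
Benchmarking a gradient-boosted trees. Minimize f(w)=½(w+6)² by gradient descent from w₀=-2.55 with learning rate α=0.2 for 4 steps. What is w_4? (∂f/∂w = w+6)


step 1: grad = -2.55+6 = 3.45; w = -2.55 - 0.2·(3.45) = -3.24
step 2: grad = -3.24+6 = 2.76; w = -3.24 - 0.2·(2.76) = -3.792
step 3: grad = -3.792+6 = 2.208; w = -3.792 - 0.2·(2.208) = -4.2336
step 4: grad = -4.2336+6 = 1.7664; w = -4.2336 - 0.2·(1.7664) = -4.58688

-4.58688


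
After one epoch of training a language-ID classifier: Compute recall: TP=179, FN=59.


Recall = TP/(TP+FN)
= 179/(179+59)
= 179/238 = 75.21%

75.21%


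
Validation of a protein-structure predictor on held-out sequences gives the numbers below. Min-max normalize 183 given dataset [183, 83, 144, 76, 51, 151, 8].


min=8, max=183
(183-8)/(183-8) = 175/175 = 1.0

1.0


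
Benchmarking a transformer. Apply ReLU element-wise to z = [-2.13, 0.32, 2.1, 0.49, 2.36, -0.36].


ReLU(-2.13) = max(0, -2.13) = 0.0
ReLU(0.32) = max(0, 0.32) = 0.32
ReLU(2.1) = max(0, 2.1) = 2.1
ReLU(0.49) = max(0, 0.49) = 0.49
ReLU(2.36) = max(0, 2.36) = 2.36
ReLU(-0.36) = max(0, -0.36) = 0.0
result = [0.0, 0.32, 2.1, 0.49, 2.36, 0.0]

[0.0, 0.32, 2.1, 0.49, 2.36, 0.0]


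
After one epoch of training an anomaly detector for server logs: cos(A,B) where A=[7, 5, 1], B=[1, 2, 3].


A·B = 7·1 + 5·2 + 1·3 = 20
‖A‖ = √75 = 8.6603, ‖B‖ = √14 = 3.7417
cos = 20/(√75·√14) = 20/√1050 = 0.6172

0.6172


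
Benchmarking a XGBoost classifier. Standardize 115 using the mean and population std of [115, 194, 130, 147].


μ = 146.5, σ = 29.669
z = (115 - 146.5)/29.669 = -1.0617

-1.0617


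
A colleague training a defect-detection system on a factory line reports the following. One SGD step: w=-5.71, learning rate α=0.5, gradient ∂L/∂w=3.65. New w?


w_new = w - α·∇
= -5.71 - 0.5·3.65
= -5.71 - 1.825
= -7.535

-7.535


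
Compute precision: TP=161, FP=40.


Precision = TP/(TP+FP)
= 161/(161+40)
= 161/201 = 80.1%

80.1%


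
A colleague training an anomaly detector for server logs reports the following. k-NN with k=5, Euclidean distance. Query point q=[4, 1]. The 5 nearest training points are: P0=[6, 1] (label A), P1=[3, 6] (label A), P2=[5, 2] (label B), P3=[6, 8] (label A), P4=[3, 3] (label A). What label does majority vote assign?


d(q,P0) = 2.0  (label A)
d(q,P1) = 5.099  (label A)
d(q,P2) = 1.4142  (label B)
d(q,P3) = 7.2801  (label A)
d(q,P4) = 2.2361  (label A)
Votes: A=4, B=1
Majority → A

A


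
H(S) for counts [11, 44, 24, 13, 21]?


Probabilities: [11/113, 44/113, 24/113, 13/113, 21/113] ≈ [0.0973, 0.3894, 0.2124, 0.115, 0.1858]
H = -((11/113)·log₂(11/113) + (44/113)·log₂(44/113) + (24/113)·log₂(24/113) + (13/113)·log₂(13/113) + (21/113)·log₂(21/113))
  = 2.1418 bits

2.1418 bits


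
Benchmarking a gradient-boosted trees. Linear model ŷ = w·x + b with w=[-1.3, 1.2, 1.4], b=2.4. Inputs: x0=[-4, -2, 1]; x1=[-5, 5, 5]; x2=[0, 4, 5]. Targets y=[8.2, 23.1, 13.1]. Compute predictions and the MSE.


ŷ0 = (-1.3)·(-4) + (1.2)·(-2) + (1.4)·(1) + 2.4 = 6.6
ŷ1 = (-1.3)·(-5) + (1.2)·(5) + (1.4)·(5) + 2.4 = 21.9
ŷ2 = (-1.3)·(0) + (1.2)·(4) + (1.4)·(5) + 2.4 = 14.2
errors² = [2.56, 1.44, 1.21]
MSE = 5.2100/3 = 1.7367

1.7367


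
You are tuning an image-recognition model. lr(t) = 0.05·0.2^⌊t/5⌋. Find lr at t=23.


n_drops = ⌊23/5⌋ = 4
lr = 0.05·0.2^4 = 0.05·0.0016 = 0.00008

0.00008


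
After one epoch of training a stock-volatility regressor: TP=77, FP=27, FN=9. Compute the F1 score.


Precision = 77/104 = 0.7404
Recall = 77/86 = 0.8953
F1 = 2·P·R/(P+R) = 2·TP/(2·TP+FP+FN) = 154/(154+27+9) = 154/190 = 0.8105

0.8105


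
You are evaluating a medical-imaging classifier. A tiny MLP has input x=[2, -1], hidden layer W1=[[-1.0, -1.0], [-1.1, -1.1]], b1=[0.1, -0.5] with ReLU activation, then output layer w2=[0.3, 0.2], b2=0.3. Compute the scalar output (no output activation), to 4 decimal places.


z1[0] = (-1.0)·(2) + (-1.0)·(-1) + 0.1 = -0.9
z1[1] = (-1.1)·(2) + (-1.1)·(-1) - 0.5 = -1.6
h = ReLU(z1) = [0.0, 0.0]
output = (0.3)·(0.0) + (0.2)·(0.0) + 0.3 = 0.3

0.3


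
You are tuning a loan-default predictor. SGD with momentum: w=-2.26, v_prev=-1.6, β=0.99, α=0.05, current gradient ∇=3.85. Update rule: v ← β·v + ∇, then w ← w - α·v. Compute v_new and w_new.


v_new = 0.99·-1.6 + 3.85 = -1.584 + 3.85 = 2.266
w_new = -2.26 - 0.05·2.266 = -2.26 - 0.1133 = -2.3733

v_new=2.266, w_new=-2.3733


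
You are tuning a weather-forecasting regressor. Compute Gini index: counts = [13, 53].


Probabilities: [13/66, 53/66] ≈ [0.197, 0.803]
Σpᵢ² = (169 + 2809)/66² = 2978/4356
Gini = 1 - Σpᵢ² = 1 - 2978/4356 = 0.3163

0.3163


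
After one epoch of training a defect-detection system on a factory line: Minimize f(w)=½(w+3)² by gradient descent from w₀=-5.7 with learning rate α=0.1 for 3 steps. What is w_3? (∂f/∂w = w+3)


step 1: grad = -5.7+3 = -2.7; w = -5.7 - 0.1·(-2.7) = -5.43
step 2: grad = -5.43+3 = -2.43; w = -5.43 - 0.1·(-2.43) = -5.187
step 3: grad = -5.187+3 = -2.187; w = -5.187 - 0.1·(-2.187) = -4.9683

-4.9683


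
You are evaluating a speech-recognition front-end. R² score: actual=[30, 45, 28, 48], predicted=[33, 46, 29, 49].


ȳ = 37.75
SS_res = Σ(y-ŷ)² = 12
SS_tot = Σ(y-ȳ)² = 312.75
R² = 1 - SS_res/SS_tot = 1 - 0.0384 = 0.9616

0.9616


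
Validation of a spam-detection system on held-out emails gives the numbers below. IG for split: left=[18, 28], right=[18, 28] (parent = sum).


Parent = [36, 56], H_parent = 0.9656
H_left = 0.9656 (n=46), H_right = 0.9656 (n=46)
H_children = (46/92)·0.9656 + (46/92)·0.9656 = 0.9656
IG = 0.9656 - 0.9656 = 0.0

0.0


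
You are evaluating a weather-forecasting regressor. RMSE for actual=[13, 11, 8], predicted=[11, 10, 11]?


MSE = 14/3 = 4.6667
RMSE = √(14/3) = 2.1602

2.1602


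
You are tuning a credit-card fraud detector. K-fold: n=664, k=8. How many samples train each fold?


Fold size = 664/8 = 83
Training per fold = 664 - 83 = 581

581


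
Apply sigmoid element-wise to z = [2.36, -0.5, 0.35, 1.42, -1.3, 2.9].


σ(2.36) = 1/(1+e^-2.36) = 0.9137
σ(-0.5) = 1/(1+e^0.5) = 0.3775
σ(0.35) = 1/(1+e^-0.35) = 0.5866
σ(1.42) = 1/(1+e^-1.42) = 0.8053
σ(-1.3) = 1/(1+e^1.3) = 0.2142
σ(2.9) = 1/(1+e^-2.9) = 0.9478
result = [0.9137, 0.3775, 0.5866, 0.8053, 0.2142, 0.9478]

[0.9137, 0.3775, 0.5866, 0.8053, 0.2142, 0.9478]


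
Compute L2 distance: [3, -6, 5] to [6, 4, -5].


d = √((3-6)² + (-6-4)² + (5+ 5)²)
  = √(9 + 100 + 100)
  = √209 = 14.4568

14.4568


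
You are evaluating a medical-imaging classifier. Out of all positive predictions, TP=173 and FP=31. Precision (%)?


Precision = TP/(TP+FP)
= 173/(173+31)
= 173/204 = 84.8%

84.8%


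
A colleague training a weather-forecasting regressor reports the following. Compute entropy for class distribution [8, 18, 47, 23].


Probabilities: [8/96, 18/96, 47/96, 23/96] ≈ [0.0833, 0.1875, 0.4896, 0.2396]
H = -((8/96)·log₂(8/96) + (18/96)·log₂(18/96) + (47/96)·log₂(47/96) + (23/96)·log₂(23/96))
  = 1.7499 bits

1.7499 bits


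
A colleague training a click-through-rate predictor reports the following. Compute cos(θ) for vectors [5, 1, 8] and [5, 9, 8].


A·B = 5·5 + 1·9 + 8·8 = 98
‖A‖ = √90 = 9.4868, ‖B‖ = √170 = 13.0384
cos = 98/(√90·√170) = 98/√15300 = 0.7923

0.7923


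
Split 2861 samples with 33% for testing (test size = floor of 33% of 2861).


Test = ⌊2861·33/100⌋ = 944
Train = 2861 - 944 = 1917

Train: 1917, Test: 944


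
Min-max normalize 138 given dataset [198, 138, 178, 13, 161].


min=13, max=198
(138-13)/(198-13) = 125/185 = 0.6757

0.6757


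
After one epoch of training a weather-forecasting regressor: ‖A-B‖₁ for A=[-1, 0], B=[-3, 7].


d = |-1+ 3| + |0-7|
  = 2 + 7
  = 9

9


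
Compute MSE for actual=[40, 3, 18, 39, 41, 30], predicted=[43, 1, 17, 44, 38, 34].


Squared errors: (40-43)²=9, (3-1)²=4, (18-17)²=1, (39-44)²=25, (41-38)²=9, (30-34)²=16
Sum = 64
MSE = 64/6 = 32/3

32/3


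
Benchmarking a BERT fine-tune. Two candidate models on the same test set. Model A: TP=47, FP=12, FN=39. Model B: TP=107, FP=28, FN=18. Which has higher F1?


Model A: P=47/59=0.7966, R=47/86=0.5465, F1=2PR/(P+R)=2TP/(2TP+FP+FN)=94/145=0.6483
Model B: P=107/135=0.7926, R=107/125=0.856, F1=2PR/(P+R)=2TP/(2TP+FP+FN)=214/260=0.8231
0.6483 < 0.8231 → Model B

Model B


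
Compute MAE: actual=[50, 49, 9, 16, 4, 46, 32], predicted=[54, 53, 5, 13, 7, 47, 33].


Absolute errors: |50-54|=4, |49-53|=4, |9-5|=4, |16-13|=3, |4-7|=3, |46-47|=1, |32-33|=1
Sum = 20
MAE = 20/7 = 20/7

20/7


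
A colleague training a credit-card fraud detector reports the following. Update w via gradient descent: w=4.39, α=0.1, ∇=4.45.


w_new = w - α·∇
= 4.39 - 0.1·4.45
= 4.39 - 0.445
= 3.945

3.945


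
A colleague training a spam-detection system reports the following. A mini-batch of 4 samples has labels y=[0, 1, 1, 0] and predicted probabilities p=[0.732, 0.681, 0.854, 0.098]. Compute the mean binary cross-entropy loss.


L[0] = -ln(1-0.732) = -ln(0.268) = 1.3168
L[1] = -ln(0.681) = 0.3842
L[2] = -ln(0.854) = 0.1578
L[3] = -ln(1-0.098) = -ln(0.902) = 0.1031
mean = (1.3168 + 0.3842 + 0.1578 + 0.1031)/4 = 0.4905

0.4905


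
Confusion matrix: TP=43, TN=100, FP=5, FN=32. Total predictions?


Total = TP + TN + FP + FN
= 43 + 100 + 5 + 32
= 180
(Predicted positive: 48, predicted negative: 132)

180


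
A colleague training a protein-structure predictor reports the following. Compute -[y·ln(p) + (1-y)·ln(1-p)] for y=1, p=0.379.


BCE = -[y·ln(p) + (1-y)·ln(1-p)]
= -1·ln(0.379) - 0
= -ln(0.379) = 0.9702

0.9702


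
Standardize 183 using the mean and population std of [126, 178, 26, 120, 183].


μ = 126.6, σ = 56.5459
z = (183 - 126.6)/56.5459 = 0.9974

0.9974


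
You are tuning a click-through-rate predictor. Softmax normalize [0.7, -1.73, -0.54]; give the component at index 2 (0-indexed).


Exponentials: e^0.7=2.0138, e^-1.73=0.1773, e^-0.54=0.5827
Sum = 2.7738
Softmax = [0.726, 0.0639, 0.2101]
p[2] = 0.5827/2.7738 = 0.2101

0.2101


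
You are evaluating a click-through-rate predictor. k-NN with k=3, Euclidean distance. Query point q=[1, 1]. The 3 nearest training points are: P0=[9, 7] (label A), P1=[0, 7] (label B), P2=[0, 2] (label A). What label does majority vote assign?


d(q,P0) = 10.0  (label A)
d(q,P1) = 6.0828  (label B)
d(q,P2) = 1.4142  (label A)
Votes: A=2, B=1
Majority → A

A


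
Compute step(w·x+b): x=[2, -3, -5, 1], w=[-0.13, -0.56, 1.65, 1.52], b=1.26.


z = (2)·(-0.13) + (-3)·(-0.56) + (-5)·(1.65) + (1)·(1.52) + 1.26
  = -4.05
step(z) = 0 (z<0)

0


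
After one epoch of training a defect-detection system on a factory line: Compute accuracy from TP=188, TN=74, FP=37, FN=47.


Accuracy = (TP+TN)/(TP+TN+FP+FN)
= (188+74)/(346)
= 262/346 = 75.72%

75.72%


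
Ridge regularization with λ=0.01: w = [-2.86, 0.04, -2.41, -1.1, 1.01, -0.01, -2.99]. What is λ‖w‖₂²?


‖w‖₂² = (-2.86)² + (0.04)² + (-2.41)² + (-1.1)² + (1.01)² + (-0.01)² + (-2.99)²
     = 8.1796 + 0.0016 + 5.8081 + 1.21 + 1.0201 + 0.0001 + 8.9401
     = 25.1596
λ·‖w‖₂² = 0.01·25.1596 = 0.251596

0.251596


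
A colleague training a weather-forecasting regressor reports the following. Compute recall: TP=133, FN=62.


Recall = TP/(TP+FN)
= 133/(133+62)
= 133/195 = 68.21%

68.21%


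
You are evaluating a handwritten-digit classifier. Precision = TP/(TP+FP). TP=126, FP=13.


Precision = TP/(TP+FP)
= 126/(126+13)
= 126/139 = 90.65%

90.65%


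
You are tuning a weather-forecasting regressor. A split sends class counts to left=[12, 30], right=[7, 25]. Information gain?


Parent = [19, 55], H_parent = 0.8218
H_left = 0.8631 (n=42), H_right = 0.7579 (n=32)
H_children = (42/74)·0.8631 + (32/74)·0.7579 = 0.8176
IG = 0.8218 - 0.8176 = 0.0042

0.0042


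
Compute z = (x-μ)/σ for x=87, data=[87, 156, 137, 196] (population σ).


μ = 144, σ = 39.1982
z = (87 - 144)/39.1982 = -1.4541

-1.4541


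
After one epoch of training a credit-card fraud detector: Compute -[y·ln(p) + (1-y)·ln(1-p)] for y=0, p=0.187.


BCE = -[y·ln(p) + (1-y)·ln(1-p)]
= -0 - 1·ln(1-0.187)
= -ln(0.813) = 0.207

0.207


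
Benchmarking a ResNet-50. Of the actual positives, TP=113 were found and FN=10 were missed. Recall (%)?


Recall = TP/(TP+FN)
= 113/(113+10)
= 113/123 = 91.87%

91.87%


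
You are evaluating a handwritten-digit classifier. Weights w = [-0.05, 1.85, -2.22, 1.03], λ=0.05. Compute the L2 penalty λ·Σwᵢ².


‖w‖₂² = (-0.05)² + (1.85)² + (-2.22)² + (1.03)²
     = 0.0025 + 3.4225 + 4.9284 + 1.0609
     = 9.4143
λ·‖w‖₂² = 0.05·9.4143 = 0.470715

0.470715


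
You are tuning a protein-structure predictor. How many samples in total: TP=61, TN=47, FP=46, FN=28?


Total = TP + TN + FP + FN
= 61 + 47 + 46 + 28
= 182
(Predicted positive: 107, predicted negative: 75)

182


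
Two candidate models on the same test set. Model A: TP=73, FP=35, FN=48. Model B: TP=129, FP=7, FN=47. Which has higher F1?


Model A: P=73/108=0.6759, R=73/121=0.6033, F1=2PR/(P+R)=2TP/(2TP+FP+FN)=146/229=0.6376
Model B: P=129/136=0.9485, R=129/176=0.733, F1=2PR/(P+R)=2TP/(2TP+FP+FN)=258/312=0.8269
0.6376 < 0.8269 → Model B

Model B


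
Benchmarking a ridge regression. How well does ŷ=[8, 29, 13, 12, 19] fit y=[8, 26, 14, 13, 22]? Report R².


ȳ = 16.6
SS_res = Σ(y-ŷ)² = 20
SS_tot = Σ(y-ȳ)² = 211.2
R² = 1 - SS_res/SS_tot = 1 - 0.0947 = 0.9053

0.9053


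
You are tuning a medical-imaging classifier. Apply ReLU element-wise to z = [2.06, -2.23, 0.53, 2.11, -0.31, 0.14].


ReLU(2.06) = max(0, 2.06) = 2.06
ReLU(-2.23) = max(0, -2.23) = 0.0
ReLU(0.53) = max(0, 0.53) = 0.53
ReLU(2.11) = max(0, 2.11) = 2.11
ReLU(-0.31) = max(0, -0.31) = 0.0
ReLU(0.14) = max(0, 0.14) = 0.14
result = [2.06, 0.0, 0.53, 2.11, 0.0, 0.14]

[2.06, 0.0, 0.53, 2.11, 0.0, 0.14]


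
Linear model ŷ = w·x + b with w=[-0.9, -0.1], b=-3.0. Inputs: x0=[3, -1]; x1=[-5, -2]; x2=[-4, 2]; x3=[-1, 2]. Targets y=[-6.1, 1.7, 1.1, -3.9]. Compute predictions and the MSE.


ŷ0 = (-0.9)·(3) + (-0.1)·(-1) - 3.0 = -5.6
ŷ1 = (-0.9)·(-5) + (-0.1)·(-2) - 3.0 = 1.7
ŷ2 = (-0.9)·(-4) + (-0.1)·(2) - 3.0 = 0.4
ŷ3 = (-0.9)·(-1) + (-0.1)·(2) - 3.0 = -2.3
errors² = [0.25, 0.0, 0.49, 2.56]
MSE = 3.3000/4 = 0.825

0.825


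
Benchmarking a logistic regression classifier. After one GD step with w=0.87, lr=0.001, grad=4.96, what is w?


w_new = w - α·∇
= 0.87 - 0.001·4.96
= 0.87 - 0.00496
= 0.86504

0.86504


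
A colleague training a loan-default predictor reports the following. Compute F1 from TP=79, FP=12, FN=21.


Precision = 79/91 = 0.8681
Recall = 79/100 = 0.79
F1 = 2·P·R/(P+R) = 2·TP/(2·TP+FP+FN) = 158/(158+12+21) = 158/191 = 0.8272

0.8272


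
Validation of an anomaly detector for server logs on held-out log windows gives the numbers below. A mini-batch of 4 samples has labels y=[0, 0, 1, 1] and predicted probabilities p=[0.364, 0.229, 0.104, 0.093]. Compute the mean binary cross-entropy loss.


L[0] = -ln(1-0.364) = -ln(0.636) = 0.4526
L[1] = -ln(1-0.229) = -ln(0.771) = 0.2601
L[2] = -ln(0.104) = 2.2634
L[3] = -ln(0.093) = 2.3752
mean = (0.4526 + 0.2601 + 2.2634 + 2.3752)/4 = 1.3378

1.3378


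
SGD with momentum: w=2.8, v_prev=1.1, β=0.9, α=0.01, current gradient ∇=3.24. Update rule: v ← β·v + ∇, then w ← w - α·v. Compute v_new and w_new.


v_new = 0.9·1.1 + 3.24 = 0.99 + 3.24 = 4.23
w_new = 2.8 - 0.01·4.23 = 2.8 - 0.0423 = 2.7577

v_new=4.23, w_new=2.7577


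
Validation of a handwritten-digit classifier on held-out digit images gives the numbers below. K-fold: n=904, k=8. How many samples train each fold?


Fold size = 904/8 = 113
Training per fold = 904 - 113 = 791

791


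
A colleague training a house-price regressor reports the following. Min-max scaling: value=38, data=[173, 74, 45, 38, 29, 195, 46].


min=29, max=195
(38-29)/(195-29) = 9/166 = 0.0542

0.0542


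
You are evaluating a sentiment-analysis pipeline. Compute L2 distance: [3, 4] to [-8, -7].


d = √((3+ 8)² + (4+ 7)²)
  = √(121 + 121)
  = √242 = 15.5563

15.5563


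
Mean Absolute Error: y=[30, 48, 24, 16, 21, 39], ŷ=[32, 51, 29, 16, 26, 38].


Absolute errors: |30-32|=2, |48-51|=3, |24-29|=5, |16-16|=0, |21-26|=5, |39-38|=1
Sum = 16
MAE = 16/6 = 8/3

8/3


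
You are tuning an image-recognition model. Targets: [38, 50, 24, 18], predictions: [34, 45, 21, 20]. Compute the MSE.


Squared errors: (38-34)²=16, (50-45)²=25, (24-21)²=9, (18-20)²=4
Sum = 54
MSE = 54/4 = 27/2

27/2


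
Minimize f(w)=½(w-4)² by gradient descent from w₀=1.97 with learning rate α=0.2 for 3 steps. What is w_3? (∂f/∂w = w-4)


step 1: grad = 1.97-4 = -2.03; w = 1.97 - 0.2·(-2.03) = 2.376
step 2: grad = 2.376-4 = -1.624; w = 2.376 - 0.2·(-1.624) = 2.7008
step 3: grad = 2.7008-4 = -1.2992; w = 2.7008 - 0.2·(-1.2992) = 2.96064

2.96064


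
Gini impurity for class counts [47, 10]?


Probabilities: [47/57, 10/57] ≈ [0.8246, 0.1754]
Σpᵢ² = (2209 + 100)/57² = 2309/3249
Gini = 1 - Σpᵢ² = 1 - 2309/3249 = 0.2893

0.2893


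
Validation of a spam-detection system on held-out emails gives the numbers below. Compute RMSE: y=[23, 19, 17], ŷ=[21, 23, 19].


MSE = 24/3 = 8
RMSE = √(24/3) = 2.8284

2.8284


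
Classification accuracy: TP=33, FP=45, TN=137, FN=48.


Accuracy = (TP+TN)/(TP+TN+FP+FN)
= (33+137)/(263)
= 170/263 = 64.64%

64.64%


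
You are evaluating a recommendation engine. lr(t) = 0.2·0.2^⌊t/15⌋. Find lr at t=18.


n_drops = ⌊18/15⌋ = 1
lr = 0.2·0.2^1 = 0.2·0.2 = 0.04

0.04


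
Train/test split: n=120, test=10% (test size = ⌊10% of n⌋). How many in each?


Test = ⌊120·10/100⌋ = 12
Train = 120 - 12 = 108

Train: 108, Test: 12


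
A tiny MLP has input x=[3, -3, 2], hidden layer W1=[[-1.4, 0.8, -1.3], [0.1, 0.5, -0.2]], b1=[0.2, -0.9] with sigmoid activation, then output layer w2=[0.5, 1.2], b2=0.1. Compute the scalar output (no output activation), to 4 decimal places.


z1[0] = (-1.4)·(3) + (0.8)·(-3) + (-1.3)·(2) + 0.2 = -9.0
z1[1] = (0.1)·(3) + (0.5)·(-3) + (-0.2)·(2) - 0.9 = -2.5
h = sigmoid(z1) = [0.0001, 0.0759]
output = (0.5)·(0.0001) + (1.2)·(0.0759) + 0.1 = 0.1911

0.1911


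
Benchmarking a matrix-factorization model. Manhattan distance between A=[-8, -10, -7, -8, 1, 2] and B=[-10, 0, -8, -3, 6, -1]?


d = |-8+ 10| + |-10-0| + |-7+ 8| + |-8+ 3| + |1-6| + |2+ 1|
  = 2 + 10 + 1 + 5 + 5 + 3
  = 26

26


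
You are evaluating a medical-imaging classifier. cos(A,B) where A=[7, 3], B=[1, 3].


A·B = 7·1 + 3·3 = 16
‖A‖ = √58 = 7.6158, ‖B‖ = √10 = 3.1623
cos = 16/(√58·√10) = 16/√580 = 0.6644

0.6644


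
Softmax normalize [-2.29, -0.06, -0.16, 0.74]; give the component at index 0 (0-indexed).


Exponentials: e^-2.29=0.1013, e^-0.06=0.9418, e^-0.16=0.8521, e^0.74=2.0959
Sum = 3.9911
Softmax = [0.0254, 0.236, 0.2135, 0.5252]
p[0] = 0.1013/3.9911 = 0.0254

0.0254


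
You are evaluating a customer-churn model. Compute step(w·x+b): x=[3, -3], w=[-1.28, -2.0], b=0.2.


z = (3)·(-1.28) + (-3)·(-2.0) + 0.2
  = 2.36
step(z) = 1 (z≥0)

1


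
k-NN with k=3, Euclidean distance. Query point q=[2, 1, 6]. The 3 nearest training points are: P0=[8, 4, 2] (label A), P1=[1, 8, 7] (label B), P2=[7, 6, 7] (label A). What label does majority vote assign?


d(q,P0) = 7.8102  (label A)
d(q,P1) = 7.1414  (label B)
d(q,P2) = 7.1414  (label A)
Votes: A=2, B=1
Majority → A

A


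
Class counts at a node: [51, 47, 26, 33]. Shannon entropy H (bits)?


Probabilities: [51/157, 47/157, 26/157, 33/157] ≈ [0.3248, 0.2994, 0.1656, 0.2102]
H = -((51/157)·log₂(51/157) + (47/157)·log₂(47/157) + (26/157)·log₂(26/157) + (33/157)·log₂(33/157))
  = 1.9504 bits

1.9504 bits


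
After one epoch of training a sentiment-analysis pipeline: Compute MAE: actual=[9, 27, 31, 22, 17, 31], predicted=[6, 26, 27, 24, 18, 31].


Absolute errors: |9-6|=3, |27-26|=1, |31-27|=4, |22-24|=2, |17-18|=1, |31-31|=0
Sum = 11
MAE = 11/6 = 11/6

11/6


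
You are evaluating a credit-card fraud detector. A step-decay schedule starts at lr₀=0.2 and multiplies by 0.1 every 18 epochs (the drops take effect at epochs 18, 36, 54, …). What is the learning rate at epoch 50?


n_drops = ⌊50/18⌋ = 2
lr = 0.2·0.1^2 = 0.2·0.01 = 0.002

0.002


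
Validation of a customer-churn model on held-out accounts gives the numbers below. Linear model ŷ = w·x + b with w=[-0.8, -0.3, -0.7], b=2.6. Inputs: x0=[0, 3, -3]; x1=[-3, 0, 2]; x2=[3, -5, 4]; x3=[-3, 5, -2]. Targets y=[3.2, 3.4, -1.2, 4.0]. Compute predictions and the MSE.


ŷ0 = (-0.8)·(0) + (-0.3)·(3) + (-0.7)·(-3) + 2.6 = 3.8
ŷ1 = (-0.8)·(-3) + (-0.3)·(0) + (-0.7)·(2) + 2.6 = 3.6
ŷ2 = (-0.8)·(3) + (-0.3)·(-5) + (-0.7)·(4) + 2.6 = -1.1
ŷ3 = (-0.8)·(-3) + (-0.3)·(5) + (-0.7)·(-2) + 2.6 = 4.9
errors² = [0.36, 0.04, 0.01, 0.81]
MSE = 1.2200/4 = 0.305

0.305


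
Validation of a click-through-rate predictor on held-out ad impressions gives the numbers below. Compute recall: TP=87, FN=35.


Recall = TP/(TP+FN)
= 87/(87+35)
= 87/122 = 71.31%

71.31%


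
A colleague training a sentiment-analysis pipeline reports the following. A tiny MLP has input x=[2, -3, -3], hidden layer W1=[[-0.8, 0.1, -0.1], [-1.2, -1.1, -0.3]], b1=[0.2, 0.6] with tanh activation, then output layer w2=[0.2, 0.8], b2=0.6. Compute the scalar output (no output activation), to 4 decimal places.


z1[0] = (-0.8)·(2) + (0.1)·(-3) + (-0.1)·(-3) + 0.2 = -1.4
z1[1] = (-1.2)·(2) + (-1.1)·(-3) + (-0.3)·(-3) + 0.6 = 2.4
h = tanh(z1) = [-0.8854, 0.9837]
output = (0.2)·(-0.8854) + (0.8)·(0.9837) + 0.6 = 1.2099

1.2099


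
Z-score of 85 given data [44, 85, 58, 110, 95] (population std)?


μ = 78.4, σ = 24.1545
z = (85 - 78.4)/24.1545 = 0.2732

0.2732


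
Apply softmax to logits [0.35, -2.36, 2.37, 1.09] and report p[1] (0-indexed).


Exponentials: e^0.35=1.4191, e^-2.36=0.0944, e^2.37=10.6974, e^1.09=2.9743
Sum = 15.1852
Softmax = [0.0935, 0.0062, 0.7045, 0.1959]
p[1] = 0.0944/15.1852 = 0.0062

0.0062


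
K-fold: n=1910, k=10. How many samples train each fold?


Fold size = 1910/10 = 191
Training per fold = 1910 - 191 = 1719

1719


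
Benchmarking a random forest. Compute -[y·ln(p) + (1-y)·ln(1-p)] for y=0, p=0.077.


BCE = -[y·ln(p) + (1-y)·ln(1-p)]
= -0 - 1·ln(1-0.077)
= -ln(0.923) = 0.0801

0.0801


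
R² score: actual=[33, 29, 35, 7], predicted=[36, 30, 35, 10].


ȳ = 26
SS_res = Σ(y-ŷ)² = 19
SS_tot = Σ(y-ȳ)² = 500
R² = 1 - SS_res/SS_tot = 1 - 0.038 = 0.962

0.962


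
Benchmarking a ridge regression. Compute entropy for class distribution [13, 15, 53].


Probabilities: [13/81, 15/81, 53/81] ≈ [0.1605, 0.1852, 0.6543]
H = -((13/81)·log₂(13/81) + (15/81)·log₂(15/81) + (53/81)·log₂(53/81))
  = 1.2746 bits

1.2746 bits


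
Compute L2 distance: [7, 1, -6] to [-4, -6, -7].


d = √((7+ 4)² + (1+ 6)² + (-6+ 7)²)
  = √(121 + 49 + 1)
  = √171 = 13.0767

13.0767


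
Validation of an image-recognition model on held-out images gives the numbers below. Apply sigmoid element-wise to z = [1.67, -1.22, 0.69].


σ(1.67) = 1/(1+e^-1.67) = 0.8416
σ(-1.22) = 1/(1+e^1.22) = 0.2279
σ(0.69) = 1/(1+e^-0.69) = 0.666
result = [0.8416, 0.2279, 0.666]

[0.8416, 0.2279, 0.666]


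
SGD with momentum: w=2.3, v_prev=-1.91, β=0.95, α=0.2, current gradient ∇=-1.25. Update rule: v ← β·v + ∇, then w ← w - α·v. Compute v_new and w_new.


v_new = 0.95·-1.91 - 1.25 = -1.8145 - 1.25 = -3.0645
w_new = 2.3 - 0.2·-3.0645 = 2.3 + 0.6129 = 2.9129

v_new=-3.0645, w_new=2.9129


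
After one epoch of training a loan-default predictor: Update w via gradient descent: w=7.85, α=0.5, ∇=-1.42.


w_new = w - α·∇
= 7.85 - 0.5·-1.42
= 7.85 + 0.71
= 8.56

8.56


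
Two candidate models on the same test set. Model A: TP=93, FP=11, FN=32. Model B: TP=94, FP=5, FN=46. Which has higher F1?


Model A: P=93/104=0.8942, R=93/125=0.744, F1=2PR/(P+R)=2TP/(2TP+FP+FN)=186/229=0.8122
Model B: P=94/99=0.9495, R=94/140=0.6714, F1=2PR/(P+R)=2TP/(2TP+FP+FN)=188/239=0.7866
0.8122 > 0.7866 → Model A

Model A


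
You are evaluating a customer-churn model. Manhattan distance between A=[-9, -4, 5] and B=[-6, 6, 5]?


d = |-9+ 6| + |-4-6| + |5-5|
  = 3 + 10 + 0
  = 13

13


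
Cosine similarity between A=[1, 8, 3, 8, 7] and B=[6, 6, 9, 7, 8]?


A·B = 1·6 + 8·6 + 3·9 + 8·7 + 7·8 = 193
‖A‖ = √187 = 13.6748, ‖B‖ = √266 = 16.3095
cos = 193/(√187·√266) = 193/√49742 = 0.8654

0.8654


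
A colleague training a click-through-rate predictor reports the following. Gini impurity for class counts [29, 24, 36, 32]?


Probabilities: [29/121, 24/121, 36/121, 32/121] ≈ [0.2397, 0.1983, 0.2975, 0.2645]
Σpᵢ² = (841 + 576 + 1296 + 1024)/121² = 3737/14641
Gini = 1 - Σpᵢ² = 1 - 3737/14641 = 0.7448

0.7448


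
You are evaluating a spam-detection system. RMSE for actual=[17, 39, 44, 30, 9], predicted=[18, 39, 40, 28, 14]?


MSE = 46/5 = 9.2
RMSE = √(46/5) = 3.0332

3.0332


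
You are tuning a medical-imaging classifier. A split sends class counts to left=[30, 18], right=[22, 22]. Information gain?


Parent = [52, 40], H_parent = 0.9877
H_left = 0.9544 (n=48), H_right = 1 (n=44)
H_children = (48/92)·0.9544 + (44/92)·1 = 0.9762
IG = 0.9877 - 0.9762 = 0.0115

0.0115


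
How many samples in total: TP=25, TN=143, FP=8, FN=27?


Total = TP + TN + FP + FN
= 25 + 143 + 8 + 27
= 203
(Predicted positive: 33, predicted negative: 170)

203


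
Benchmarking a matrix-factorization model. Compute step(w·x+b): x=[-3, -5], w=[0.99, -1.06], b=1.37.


z = (-3)·(0.99) + (-5)·(-1.06) + 1.37
  = 3.7
step(z) = 1 (z≥0)

1


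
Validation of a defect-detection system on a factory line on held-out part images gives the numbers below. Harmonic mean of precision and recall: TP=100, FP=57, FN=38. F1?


Precision = 100/157 = 0.6369
Recall = 100/138 = 0.7246
F1 = 2·P·R/(P+R) = 2·TP/(2·TP+FP+FN) = 200/(200+57+38) = 200/295 = 0.678

0.678


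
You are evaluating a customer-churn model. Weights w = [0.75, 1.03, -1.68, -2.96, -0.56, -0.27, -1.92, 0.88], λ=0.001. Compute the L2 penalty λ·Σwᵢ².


‖w‖₂² = (0.75)² + (1.03)² + (-1.68)² + (-2.96)² + (-0.56)² + (-0.27)² + (-1.92)² + (0.88)²
     = 0.5625 + 1.0609 + 2.8224 + 8.7616 + 0.3136 + 0.0729 + 3.6864 + 0.7744
     = 18.0547
λ·‖w‖₂² = 0.001·18.0547 = 0.018055

0.018055


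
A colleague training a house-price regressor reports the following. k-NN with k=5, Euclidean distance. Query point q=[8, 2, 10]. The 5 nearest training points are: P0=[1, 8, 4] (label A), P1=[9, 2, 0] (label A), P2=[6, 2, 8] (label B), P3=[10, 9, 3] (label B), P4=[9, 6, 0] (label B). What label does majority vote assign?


d(q,P0) = 11.0  (label A)
d(q,P1) = 10.0499  (label A)
d(q,P2) = 2.8284  (label B)
d(q,P3) = 10.0995  (label B)
d(q,P4) = 10.8167  (label B)
Votes: A=2, B=3
Majority → B

B


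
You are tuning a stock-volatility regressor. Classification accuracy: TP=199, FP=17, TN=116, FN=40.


Accuracy = (TP+TN)/(TP+TN+FP+FN)
= (199+116)/(372)
= 315/372 = 84.68%

84.68%


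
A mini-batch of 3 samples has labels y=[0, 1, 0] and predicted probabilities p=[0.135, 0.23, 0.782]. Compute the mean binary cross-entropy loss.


L[0] = -ln(1-0.135) = -ln(0.865) = 0.145
L[1] = -ln(0.23) = 1.4697
L[2] = -ln(1-0.782) = -ln(0.218) = 1.5233
mean = (0.145 + 1.4697 + 1.5233)/3 = 1.046

1.046


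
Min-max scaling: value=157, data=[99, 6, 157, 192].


min=6, max=192
(157-6)/(192-6) = 151/186 = 0.8118

0.8118


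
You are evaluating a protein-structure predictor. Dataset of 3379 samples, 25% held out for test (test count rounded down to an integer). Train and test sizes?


Test = ⌊3379·25/100⌋ = 844
Train = 3379 - 844 = 2535

Train: 2535, Test: 844


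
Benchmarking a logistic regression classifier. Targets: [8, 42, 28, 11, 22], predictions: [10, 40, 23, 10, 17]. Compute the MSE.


Squared errors: (8-10)²=4, (42-40)²=4, (28-23)²=25, (11-10)²=1, (22-17)²=25
Sum = 59
MSE = 59/5 = 59/5

59/5


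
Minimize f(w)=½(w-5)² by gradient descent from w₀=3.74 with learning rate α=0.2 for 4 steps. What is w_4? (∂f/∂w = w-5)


step 1: grad = 3.74-5 = -1.26; w = 3.74 - 0.2·(-1.26) = 3.992
step 2: grad = 3.992-5 = -1.008; w = 3.992 - 0.2·(-1.008) = 4.1936
step 3: grad = 4.1936-5 = -0.8064; w = 4.1936 - 0.2·(-0.8064) = 4.35488
step 4: grad = 4.35488-5 = -0.64512; w = 4.35488 - 0.2·(-0.64512) = 4.483904

4.483904


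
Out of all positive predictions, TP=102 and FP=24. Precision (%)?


Precision = TP/(TP+FP)
= 102/(102+24)
= 102/126 = 80.95%

80.95%


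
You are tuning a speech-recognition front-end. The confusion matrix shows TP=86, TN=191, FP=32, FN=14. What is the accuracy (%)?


Accuracy = (TP+TN)/(TP+TN+FP+FN)
= (86+191)/(323)
= 277/323 = 85.76%

85.76%


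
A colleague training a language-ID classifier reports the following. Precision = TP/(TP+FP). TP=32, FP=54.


Precision = TP/(TP+FP)
= 32/(32+54)
= 32/86 = 37.21%

37.21%


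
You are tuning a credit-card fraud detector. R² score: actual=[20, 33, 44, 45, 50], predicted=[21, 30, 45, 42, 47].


ȳ = 38.4
SS_res = Σ(y-ŷ)² = 29
SS_tot = Σ(y-ȳ)² = 577.2
R² = 1 - SS_res/SS_tot = 1 - 0.0502 = 0.9498

0.9498


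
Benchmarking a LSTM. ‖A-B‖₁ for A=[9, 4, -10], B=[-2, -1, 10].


d = |9+ 2| + |4+ 1| + |-10-10|
  = 11 + 5 + 20
  = 36

36


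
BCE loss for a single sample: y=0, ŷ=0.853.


BCE = -[y·ln(p) + (1-y)·ln(1-p)]
= -0 - 1·ln(1-0.853)
= -ln(0.147) = 1.9173

1.9173


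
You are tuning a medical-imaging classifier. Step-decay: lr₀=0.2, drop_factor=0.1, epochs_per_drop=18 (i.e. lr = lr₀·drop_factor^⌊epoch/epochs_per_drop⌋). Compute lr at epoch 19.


n_drops = ⌊19/18⌋ = 1
lr = 0.2·0.1^1 = 0.2·0.1 = 0.02

0.02


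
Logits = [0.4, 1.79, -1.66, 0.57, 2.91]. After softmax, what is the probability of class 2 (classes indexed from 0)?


Exponentials: e^0.4=1.4918, e^1.79=5.9895, e^-1.66=0.1901, e^0.57=1.7683, e^2.91=18.3568
Sum = 27.7965
Softmax = [0.0537, 0.2155, 0.0068, 0.0636, 0.6604]
p[2] = 0.1901/27.7965 = 0.0068

0.0068


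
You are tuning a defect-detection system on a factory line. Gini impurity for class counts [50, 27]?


Probabilities: [50/77, 27/77] ≈ [0.6494, 0.3506]
Σpᵢ² = (2500 + 729)/77² = 3229/5929
Gini = 1 - Σpᵢ² = 1 - 3229/5929 = 0.4554

0.4554


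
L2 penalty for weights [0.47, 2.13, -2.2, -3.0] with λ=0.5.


‖w‖₂² = (0.47)² + (2.13)² + (-2.2)² + (-3.0)²
     = 0.2209 + 4.5369 + 4.84 + 9
     = 18.5978
λ·‖w‖₂² = 0.5·18.5978 = 9.2989

9.2989


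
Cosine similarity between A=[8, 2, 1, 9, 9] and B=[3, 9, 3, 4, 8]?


A·B = 8·3 + 2·9 + 1·3 + 9·4 + 9·8 = 153
‖A‖ = √231 = 15.1987, ‖B‖ = √179 = 13.3791
cos = 153/(√231·√179) = 153/√41349 = 0.7524

0.7524


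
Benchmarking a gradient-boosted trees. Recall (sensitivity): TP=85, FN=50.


Recall = TP/(TP+FN)
= 85/(85+50)
= 85/135 = 62.96%

62.96%


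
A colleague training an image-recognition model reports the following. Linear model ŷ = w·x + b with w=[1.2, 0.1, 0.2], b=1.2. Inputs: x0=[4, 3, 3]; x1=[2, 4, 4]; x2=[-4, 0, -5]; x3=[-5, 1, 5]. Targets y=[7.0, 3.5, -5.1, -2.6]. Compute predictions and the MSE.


ŷ0 = (1.2)·(4) + (0.1)·(3) + (0.2)·(3) + 1.2 = 6.9
ŷ1 = (1.2)·(2) + (0.1)·(4) + (0.2)·(4) + 1.2 = 4.8
ŷ2 = (1.2)·(-4) + (0.1)·(0) + (0.2)·(-5) + 1.2 = -4.6
ŷ3 = (1.2)·(-5) + (0.1)·(1) + (0.2)·(5) + 1.2 = -3.7
errors² = [0.01, 1.69, 0.25, 1.21]
MSE = 3.1600/4 = 0.79

0.79


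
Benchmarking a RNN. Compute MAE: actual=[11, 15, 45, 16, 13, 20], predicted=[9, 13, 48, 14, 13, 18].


Absolute errors: |11-9|=2, |15-13|=2, |45-48|=3, |16-14|=2, |13-13|=0, |20-18|=2
Sum = 11
MAE = 11/6 = 11/6

11/6


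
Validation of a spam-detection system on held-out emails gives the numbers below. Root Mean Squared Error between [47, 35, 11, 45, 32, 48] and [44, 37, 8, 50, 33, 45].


MSE = 57/6 = 9.5
RMSE = √(57/6) = 3.0822

3.0822


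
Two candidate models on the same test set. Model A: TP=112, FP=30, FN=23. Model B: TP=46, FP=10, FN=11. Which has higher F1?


Model A: P=112/142=0.7887, R=112/135=0.8296, F1=2PR/(P+R)=2TP/(2TP+FP+FN)=224/277=0.8087
Model B: P=46/56=0.8214, R=46/57=0.807, F1=2PR/(P+R)=2TP/(2TP+FP+FN)=92/113=0.8142
0.8087 < 0.8142 → Model B

Model B


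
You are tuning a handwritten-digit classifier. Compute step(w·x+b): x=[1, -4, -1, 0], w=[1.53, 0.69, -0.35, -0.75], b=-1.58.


z = (1)·(1.53) + (-4)·(0.69) + (-1)·(-0.35) + (0)·(-0.75) - 1.58
  = -2.46
step(z) = 0 (z<0)

0


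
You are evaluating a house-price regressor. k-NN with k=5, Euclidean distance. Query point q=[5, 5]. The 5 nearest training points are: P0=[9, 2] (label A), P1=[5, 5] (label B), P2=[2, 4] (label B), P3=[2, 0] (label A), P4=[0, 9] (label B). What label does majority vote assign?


d(q,P0) = 5.0  (label A)
d(q,P1) = 0.0  (label B)
d(q,P2) = 3.1623  (label B)
d(q,P3) = 5.831  (label A)
d(q,P4) = 6.4031  (label B)
Votes: A=2, B=3
Majority → B

B


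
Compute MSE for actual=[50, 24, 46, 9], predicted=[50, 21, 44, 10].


Squared errors: (50-50)²=0, (24-21)²=9, (46-44)²=4, (9-10)²=1
Sum = 14
MSE = 14/4 = 7/2

7/2


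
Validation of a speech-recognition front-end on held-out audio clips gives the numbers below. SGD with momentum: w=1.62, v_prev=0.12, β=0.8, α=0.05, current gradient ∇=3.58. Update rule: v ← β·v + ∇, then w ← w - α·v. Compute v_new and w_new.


v_new = 0.8·0.12 + 3.58 = 0.096 + 3.58 = 3.676
w_new = 1.62 - 0.05·3.676 = 1.62 - 0.1838 = 1.4362

v_new=3.676, w_new=1.4362
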